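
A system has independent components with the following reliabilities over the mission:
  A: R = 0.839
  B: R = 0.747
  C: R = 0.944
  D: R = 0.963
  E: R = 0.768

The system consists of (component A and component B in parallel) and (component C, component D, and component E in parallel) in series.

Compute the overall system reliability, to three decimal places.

Parallel (A and B): 1 − (1 − 0.83900)(1 − 0.74700) = 0.95927
Parallel (C, D, and E): 1 − (1 − 0.94400)(1 − 0.96300)(1 − 0.76800) = 0.99952
Series ([0.95927] and [0.99952]): 0.95927 × 0.99952 = 0.959

0.959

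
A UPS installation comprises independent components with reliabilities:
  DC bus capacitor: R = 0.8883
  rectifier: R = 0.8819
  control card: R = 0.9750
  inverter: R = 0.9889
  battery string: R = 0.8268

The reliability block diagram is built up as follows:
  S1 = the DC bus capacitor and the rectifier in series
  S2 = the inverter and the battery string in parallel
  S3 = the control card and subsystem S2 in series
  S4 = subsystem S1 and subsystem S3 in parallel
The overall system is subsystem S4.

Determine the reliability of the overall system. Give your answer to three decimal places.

0.994

Series (DC bus capacitor and rectifier): 0.88830 × 0.88190 = 0.78339
Parallel (inverter and battery string): 1 − (1 − 0.98890)(1 − 0.82680) = 0.99808
Series (control card and [0.99808]): 0.97500 × 0.99808 = 0.97313
Parallel ([0.78339] and [0.97313]): 1 − (1 − 0.78339)(1 − 0.97313) = 0.994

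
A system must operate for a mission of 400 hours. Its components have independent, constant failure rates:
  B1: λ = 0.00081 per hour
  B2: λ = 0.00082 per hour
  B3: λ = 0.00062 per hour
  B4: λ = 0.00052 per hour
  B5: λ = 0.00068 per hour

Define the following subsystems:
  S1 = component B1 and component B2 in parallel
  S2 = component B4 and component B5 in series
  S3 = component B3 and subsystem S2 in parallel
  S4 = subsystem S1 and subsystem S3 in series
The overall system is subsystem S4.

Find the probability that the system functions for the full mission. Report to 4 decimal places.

R(B1) = exp(−0.00081 × 400) = 0.723250
R(B2) = exp(−0.00082 × 400) = 0.720363
R(B3) = exp(−0.00062 × 400) = 0.780360
R(B4) = exp(−0.00052 × 400) = 0.812207
R(B5) = exp(−0.00068 × 400) = 0.761854
Parallel (B1 and B2): 1 − (1 − 0.723250)(1 − 0.720363) = 0.922610
Series (B4 and B5): 0.812207 × 0.761854 = 0.618783
Parallel (B3 and [0.618783]): 1 − (1 − 0.780360)(1 − 0.618783) = 0.916269
Series ([0.922610] and [0.916269]): 0.922610 × 0.916269 = 0.8454

0.8454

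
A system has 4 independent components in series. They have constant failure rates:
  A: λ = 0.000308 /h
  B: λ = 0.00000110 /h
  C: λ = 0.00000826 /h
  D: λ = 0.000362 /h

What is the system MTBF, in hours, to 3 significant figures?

1470

Series of exponential components: λ_sys = Σ λ_i
λ_sys = 0.000308 + 0.00000110 + 0.00000826 + 0.000362 = 6.7936e-04 /h
MTBF = 1 / λ_sys = 1470 h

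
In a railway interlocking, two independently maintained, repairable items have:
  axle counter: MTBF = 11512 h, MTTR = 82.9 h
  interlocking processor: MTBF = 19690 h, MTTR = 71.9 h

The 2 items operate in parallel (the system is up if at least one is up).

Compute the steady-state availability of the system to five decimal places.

0.99997

A(axle counter) = MTBF/(MTBF+MTTR) = 11512/(11512+82.9) = 0.992850
A(interlocking processor) = MTBF/(MTBF+MTTR) = 19690/(19690+71.9) = 0.996362
Parallel availability: 1 − (1 − 0.992850)(1 − 0.996362) = 0.99997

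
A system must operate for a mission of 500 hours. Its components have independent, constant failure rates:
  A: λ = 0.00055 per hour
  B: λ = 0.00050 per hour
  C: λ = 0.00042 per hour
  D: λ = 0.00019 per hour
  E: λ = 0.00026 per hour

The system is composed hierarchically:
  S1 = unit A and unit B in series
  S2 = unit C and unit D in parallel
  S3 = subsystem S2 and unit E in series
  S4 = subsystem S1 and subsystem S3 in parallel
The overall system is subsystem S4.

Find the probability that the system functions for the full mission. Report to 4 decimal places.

R(A) = exp(−0.00055 × 500) = 0.759572
R(B) = exp(−0.00050 × 500) = 0.778801
R(C) = exp(−0.00042 × 500) = 0.810584
R(D) = exp(−0.00019 × 500) = 0.909373
R(E) = exp(−0.00026 × 500) = 0.878095
Series (A and B): 0.759572 × 0.778801 = 0.591555
Parallel (C and D): 1 − (1 − 0.810584)(1 − 0.909373) = 0.982834
Series ([0.982834] and E): 0.982834 × 0.878095 = 0.863022
Parallel ([0.591555] and [0.863022]): 1 − (1 − 0.591555)(1 − 0.863022) = 0.9441

0.9441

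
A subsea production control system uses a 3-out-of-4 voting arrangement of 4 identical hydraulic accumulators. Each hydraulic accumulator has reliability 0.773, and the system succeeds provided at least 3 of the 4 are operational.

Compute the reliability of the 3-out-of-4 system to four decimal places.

R = Σ_{i=3}^{4} C(4,i) p^i (1−p)^{4−i} with p = 0.773
C(4,3)·0.773^3·0.227^1 = 0.419396
C(4,4)·0.773^4·0.227^0 = 0.357041
Sum = 0.7764

0.7764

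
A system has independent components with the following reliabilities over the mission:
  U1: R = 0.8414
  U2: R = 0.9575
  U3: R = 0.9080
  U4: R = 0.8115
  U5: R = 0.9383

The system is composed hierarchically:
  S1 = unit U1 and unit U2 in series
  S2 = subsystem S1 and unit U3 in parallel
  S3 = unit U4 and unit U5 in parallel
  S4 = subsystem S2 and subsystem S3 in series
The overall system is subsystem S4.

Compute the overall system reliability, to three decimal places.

Series (U1 and U2): 0.84140 × 0.95750 = 0.80564
Parallel ([0.80564] and U3): 1 − (1 − 0.80564)(1 − 0.90800) = 0.98212
Parallel (U4 and U5): 1 − (1 − 0.81150)(1 − 0.93830) = 0.98837
Series ([0.98212] and [0.98837]): 0.98212 × 0.98837 = 0.971

0.971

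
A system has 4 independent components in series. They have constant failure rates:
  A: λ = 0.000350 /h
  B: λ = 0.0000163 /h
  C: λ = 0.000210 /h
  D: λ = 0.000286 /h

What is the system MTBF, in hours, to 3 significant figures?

1160

Series of exponential components: λ_sys = Σ λ_i
λ_sys = 0.000350 + 0.0000163 + 0.000210 + 0.000286 = 8.6230e-04 /h
MTBF = 1 / λ_sys = 1160 h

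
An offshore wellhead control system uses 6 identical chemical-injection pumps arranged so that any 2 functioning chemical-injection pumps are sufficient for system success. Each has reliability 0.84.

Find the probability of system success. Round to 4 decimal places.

0.9995

R = Σ_{i=2}^{6} C(6,i) p^i (1−p)^{6−i} with p = 0.84
C(6,2)·0.84^2·0.16^4 = 0.006936
C(6,3)·0.84^3·0.16^3 = 0.048554
C(6,4)·0.84^4·0.16^2 = 0.191183
C(6,5)·0.84^5·0.16^1 = 0.401483
C(6,6)·0.84^6·0.16^0 = 0.351298
Sum = 0.9995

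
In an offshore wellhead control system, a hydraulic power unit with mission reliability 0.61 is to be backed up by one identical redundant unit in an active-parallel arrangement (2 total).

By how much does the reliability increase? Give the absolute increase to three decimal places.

0.238

R_before = 0.61
R_after = 1 − (1 − 0.61)^2 = 0.848
ΔR = 0.848 − 0.61 = 0.238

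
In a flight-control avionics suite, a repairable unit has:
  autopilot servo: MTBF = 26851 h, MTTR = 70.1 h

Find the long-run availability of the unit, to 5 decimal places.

0.99740

A(autopilot servo) = MTBF/(MTBF+MTTR) = 26851/(26851+70.1) = 0.99740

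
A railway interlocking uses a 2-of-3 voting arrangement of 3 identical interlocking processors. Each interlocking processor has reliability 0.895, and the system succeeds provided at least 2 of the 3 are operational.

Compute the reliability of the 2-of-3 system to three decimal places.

R = Σ_{i=2}^{3} C(3,i) p^i (1−p)^{3−i} with p = 0.895
C(3,2)·0.895^2·0.105^1 = 0.25232
C(3,3)·0.895^3·0.105^0 = 0.71692
Sum = 0.969

0.969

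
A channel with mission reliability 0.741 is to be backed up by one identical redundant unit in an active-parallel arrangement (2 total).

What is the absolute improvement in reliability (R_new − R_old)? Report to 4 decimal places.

R_before = 0.741
R_after = 1 − (1 − 0.741)^2 = 0.9329
ΔR = 0.9329 − 0.741 = 0.1919

0.1919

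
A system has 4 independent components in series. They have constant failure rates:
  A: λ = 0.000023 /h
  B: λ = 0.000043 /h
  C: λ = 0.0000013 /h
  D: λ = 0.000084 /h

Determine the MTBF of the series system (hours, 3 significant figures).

Series of exponential components: λ_sys = Σ λ_i
λ_sys = 0.000023 + 0.000043 + 0.0000013 + 0.000084 = 1.5130e-04 /h
MTBF = 1 / λ_sys = 6610 h

6610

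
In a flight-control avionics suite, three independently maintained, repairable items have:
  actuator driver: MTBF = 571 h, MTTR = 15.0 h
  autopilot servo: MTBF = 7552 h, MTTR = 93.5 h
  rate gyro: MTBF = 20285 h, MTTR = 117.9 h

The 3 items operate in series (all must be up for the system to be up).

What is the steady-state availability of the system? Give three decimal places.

A(actuator driver) = MTBF/(MTBF+MTTR) = 571/(571+15.0) = 0.974403
A(autopilot servo) = MTBF/(MTBF+MTTR) = 7552/(7552+93.5) = 0.987771
A(rate gyro) = MTBF/(MTBF+MTTR) = 20285/(20285+117.9) = 0.994221
Series availability: 0.974403 × 0.987771 × 0.994221 = 0.957

0.957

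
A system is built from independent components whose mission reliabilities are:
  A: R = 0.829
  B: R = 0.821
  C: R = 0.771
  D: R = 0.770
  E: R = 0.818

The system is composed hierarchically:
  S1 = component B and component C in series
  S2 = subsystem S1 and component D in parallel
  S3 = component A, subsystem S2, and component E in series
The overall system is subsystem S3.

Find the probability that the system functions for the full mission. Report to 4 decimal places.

0.6209

Series (B and C): 0.821000 × 0.771000 = 0.632991
Parallel ([0.632991] and D): 1 − (1 − 0.632991)(1 − 0.770000) = 0.915588
Series (A, [0.915588], and E): 0.829000 × 0.915588 × 0.818000 = 0.6209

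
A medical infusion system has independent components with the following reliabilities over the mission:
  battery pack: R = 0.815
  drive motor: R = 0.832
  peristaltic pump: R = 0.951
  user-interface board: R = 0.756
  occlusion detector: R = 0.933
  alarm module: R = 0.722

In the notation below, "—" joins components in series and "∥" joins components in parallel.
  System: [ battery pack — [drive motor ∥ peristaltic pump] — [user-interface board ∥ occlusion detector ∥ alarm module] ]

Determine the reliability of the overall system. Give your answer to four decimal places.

0.8046

Parallel (drive motor and peristaltic pump): 1 − (1 − 0.832000)(1 − 0.951000) = 0.991768
Parallel (user-interface board, occlusion detector, and alarm module): 1 − (1 − 0.756000)(1 − 0.933000)(1 − 0.722000) = 0.995455
Series (battery pack, [0.991768], and [0.995455]): 0.815000 × 0.991768 × 0.995455 = 0.8046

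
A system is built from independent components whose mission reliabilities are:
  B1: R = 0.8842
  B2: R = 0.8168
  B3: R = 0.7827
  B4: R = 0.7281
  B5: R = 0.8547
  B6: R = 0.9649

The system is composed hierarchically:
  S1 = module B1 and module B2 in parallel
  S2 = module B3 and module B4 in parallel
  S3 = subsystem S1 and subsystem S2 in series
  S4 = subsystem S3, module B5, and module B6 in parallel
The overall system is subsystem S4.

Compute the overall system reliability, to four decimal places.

Parallel (B1 and B2): 1 − (1 − 0.884200)(1 − 0.816800) = 0.978785
Parallel (B3 and B4): 1 − (1 − 0.782700)(1 − 0.728100) = 0.940916
Series ([0.978785] and [0.940916]): 0.978785 × 0.940916 = 0.920954
Parallel ([0.920954], B5, and B6): 1 − (1 − 0.920954)(1 − 0.854700)(1 − 0.964900) = 0.9996

0.9996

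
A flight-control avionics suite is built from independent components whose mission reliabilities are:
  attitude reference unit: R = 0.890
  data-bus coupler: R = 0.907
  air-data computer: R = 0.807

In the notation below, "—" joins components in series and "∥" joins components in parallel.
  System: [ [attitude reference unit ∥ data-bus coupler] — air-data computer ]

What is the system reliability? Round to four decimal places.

Parallel (attitude reference unit and data-bus coupler): 1 − (1 − 0.890000)(1 − 0.907000) = 0.989770
Series ([0.989770] and air-data computer): 0.989770 × 0.807000 = 0.7987

0.7987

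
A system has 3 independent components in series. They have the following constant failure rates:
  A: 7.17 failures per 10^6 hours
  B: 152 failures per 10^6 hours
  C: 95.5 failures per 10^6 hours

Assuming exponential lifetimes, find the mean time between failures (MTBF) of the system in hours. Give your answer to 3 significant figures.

Series of exponential components: λ_sys = Σ λ_i
λ_sys = 0.00000717 + 0.000152 + 0.0000955 = 2.5467e-04 /h
MTBF = 1 / λ_sys = 3930 h

3930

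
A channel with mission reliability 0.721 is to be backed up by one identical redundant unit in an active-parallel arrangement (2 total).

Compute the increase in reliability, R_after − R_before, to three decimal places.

R_before = 0.721
R_after = 1 − (1 − 0.721)^2 = 0.922
ΔR = 0.922 − 0.721 = 0.201

0.201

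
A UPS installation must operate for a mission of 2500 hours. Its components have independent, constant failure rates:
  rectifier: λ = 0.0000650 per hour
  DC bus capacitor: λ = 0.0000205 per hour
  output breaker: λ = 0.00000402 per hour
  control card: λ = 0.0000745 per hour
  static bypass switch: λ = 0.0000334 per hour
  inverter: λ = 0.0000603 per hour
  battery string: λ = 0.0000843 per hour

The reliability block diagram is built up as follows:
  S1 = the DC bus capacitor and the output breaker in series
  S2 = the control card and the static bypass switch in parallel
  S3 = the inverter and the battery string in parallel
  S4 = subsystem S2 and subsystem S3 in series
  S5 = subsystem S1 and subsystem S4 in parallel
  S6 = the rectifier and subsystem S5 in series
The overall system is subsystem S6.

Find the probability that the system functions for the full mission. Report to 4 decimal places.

0.8480

R(rectifier) = exp(−0.0000650 × 2500) = 0.850016
R(DC bus capacitor) = exp(−0.0000205 × 2500) = 0.950041
R(output breaker) = exp(−0.00000402 × 2500) = 0.990000
R(control card) = exp(−0.0000745 × 2500) = 0.830066
R(static bypass switch) = exp(−0.0000334 × 2500) = 0.919891
R(inverter) = exp(−0.0000603 × 2500) = 0.860063
R(battery string) = exp(−0.0000843 × 2500) = 0.809977
Series (DC bus capacitor and output breaker): 0.950041 × 0.990000 = 0.940541
Parallel (control card and static bypass switch): 1 − (1 − 0.830066)(1 − 0.919891) = 0.986387
Parallel (inverter and battery string): 1 − (1 − 0.860063)(1 − 0.809977) = 0.973409
Series ([0.986387] and [0.973409]): 0.986387 × 0.973409 = 0.960158
Parallel ([0.940541] and [0.960158]): 1 − (1 − 0.940541)(1 − 0.960158) = 0.997631
Series (rectifier and [0.997631]): 0.850016 × 0.997631 = 0.8480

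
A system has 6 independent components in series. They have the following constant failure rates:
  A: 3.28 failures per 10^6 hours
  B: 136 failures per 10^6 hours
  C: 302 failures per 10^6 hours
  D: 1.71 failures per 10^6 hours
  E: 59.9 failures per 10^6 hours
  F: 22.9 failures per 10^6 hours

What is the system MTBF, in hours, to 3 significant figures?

1900

Series of exponential components: λ_sys = Σ λ_i
λ_sys = 0.00000328 + 0.000136 + 0.000302 + 0.00000171 + 0.0000599 + 0.0000229 = 5.2579e-04 /h
MTBF = 1 / λ_sys = 1900 h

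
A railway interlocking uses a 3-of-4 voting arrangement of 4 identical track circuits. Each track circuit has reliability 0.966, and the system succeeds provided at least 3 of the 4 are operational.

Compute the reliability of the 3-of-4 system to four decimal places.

R = Σ_{i=3}^{4} C(4,i) p^i (1−p)^{4−i} with p = 0.966
C(4,3)·0.966^3·0.034^1 = 0.122594
C(4,4)·0.966^4·0.034^0 = 0.870780
Sum = 0.9934

0.9934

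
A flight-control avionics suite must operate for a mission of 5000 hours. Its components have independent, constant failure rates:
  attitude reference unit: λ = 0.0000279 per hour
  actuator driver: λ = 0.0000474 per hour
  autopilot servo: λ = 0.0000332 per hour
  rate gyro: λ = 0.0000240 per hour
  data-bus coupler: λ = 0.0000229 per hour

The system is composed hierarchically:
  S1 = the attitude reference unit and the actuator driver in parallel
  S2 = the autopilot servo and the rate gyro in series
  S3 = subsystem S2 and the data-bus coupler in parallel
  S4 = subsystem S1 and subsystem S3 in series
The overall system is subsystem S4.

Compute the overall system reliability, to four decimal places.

R(attitude reference unit) = exp(−0.0000279 × 5000) = 0.869793
R(actuator driver) = exp(−0.0000474 × 5000) = 0.788991
R(autopilot servo) = exp(−0.0000332 × 5000) = 0.847046
R(rate gyro) = exp(−0.0000240 × 5000) = 0.886920
R(data-bus coupler) = exp(−0.0000229 × 5000) = 0.891812
Parallel (attitude reference unit and actuator driver): 1 − (1 − 0.869793)(1 − 0.788991) = 0.972525
Series (autopilot servo and rate gyro): 0.847046 × 0.886920 = 0.751262
Parallel ([0.751262] and data-bus coupler): 1 − (1 − 0.751262)(1 − 0.891812) = 0.973090
Series ([0.972525] and [0.973090]): 0.972525 × 0.973090 = 0.9464

0.9464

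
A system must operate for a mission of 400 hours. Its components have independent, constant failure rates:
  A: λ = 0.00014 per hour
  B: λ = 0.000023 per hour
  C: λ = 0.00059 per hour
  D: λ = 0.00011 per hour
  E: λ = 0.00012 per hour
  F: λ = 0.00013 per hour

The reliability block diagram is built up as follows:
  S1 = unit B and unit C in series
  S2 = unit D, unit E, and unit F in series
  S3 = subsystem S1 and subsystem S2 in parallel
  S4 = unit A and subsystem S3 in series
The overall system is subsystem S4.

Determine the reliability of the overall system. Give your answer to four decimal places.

R(A) = exp(−0.00014 × 400) = 0.945539
R(B) = exp(−0.000023 × 400) = 0.990842
R(C) = exp(−0.00059 × 400) = 0.789781
R(D) = exp(−0.00011 × 400) = 0.956954
R(E) = exp(−0.00012 × 400) = 0.953134
R(F) = exp(−0.00013 × 400) = 0.949329
Series (B and C): 0.990842 × 0.789781 = 0.782548
Series (D, E, and F): 0.956954 × 0.953134 × 0.949329 = 0.865888
Parallel ([0.782548] and [0.865888]): 1 − (1 − 0.782548)(1 − 0.865888) = 0.970837
Series (A and [0.970837]): 0.945539 × 0.970837 = 0.9180

0.9180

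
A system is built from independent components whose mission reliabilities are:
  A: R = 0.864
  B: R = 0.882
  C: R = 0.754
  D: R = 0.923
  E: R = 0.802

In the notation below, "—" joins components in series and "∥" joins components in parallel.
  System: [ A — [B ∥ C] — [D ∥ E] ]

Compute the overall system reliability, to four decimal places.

0.8261

Parallel (B and C): 1 − (1 − 0.882000)(1 − 0.754000) = 0.970972
Parallel (D and E): 1 − (1 − 0.923000)(1 − 0.802000) = 0.984754
Series (A, [0.970972], and [0.984754]): 0.864000 × 0.970972 × 0.984754 = 0.8261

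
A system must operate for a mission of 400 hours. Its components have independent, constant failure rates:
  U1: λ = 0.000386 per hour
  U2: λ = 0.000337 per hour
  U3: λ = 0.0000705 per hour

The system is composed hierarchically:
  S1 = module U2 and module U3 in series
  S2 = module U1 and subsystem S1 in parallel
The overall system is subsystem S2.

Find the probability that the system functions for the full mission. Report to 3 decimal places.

R(U1) = exp(−0.000386 × 400) = 0.85693
R(U2) = exp(−0.000337 × 400) = 0.87389
R(U3) = exp(−0.0000705 × 400) = 0.97219
Series (U2 and U3): 0.87389 × 0.97219 = 0.84959
Parallel (U1 and [0.84959]): 1 − (1 − 0.85693)(1 − 0.84959) = 0.978

0.978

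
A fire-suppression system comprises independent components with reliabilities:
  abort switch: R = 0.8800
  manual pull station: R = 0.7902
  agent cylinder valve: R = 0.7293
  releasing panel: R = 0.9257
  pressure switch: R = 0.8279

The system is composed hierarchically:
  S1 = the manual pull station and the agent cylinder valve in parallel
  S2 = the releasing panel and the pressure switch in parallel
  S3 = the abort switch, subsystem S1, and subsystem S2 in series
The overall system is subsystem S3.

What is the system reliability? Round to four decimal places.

0.8194

Parallel (manual pull station and agent cylinder valve): 1 − (1 − 0.790200)(1 − 0.729300) = 0.943207
Parallel (releasing panel and pressure switch): 1 − (1 − 0.925700)(1 − 0.827900) = 0.987213
Series (abort switch, [0.943207], and [0.987213]): 0.880000 × 0.943207 × 0.987213 = 0.8194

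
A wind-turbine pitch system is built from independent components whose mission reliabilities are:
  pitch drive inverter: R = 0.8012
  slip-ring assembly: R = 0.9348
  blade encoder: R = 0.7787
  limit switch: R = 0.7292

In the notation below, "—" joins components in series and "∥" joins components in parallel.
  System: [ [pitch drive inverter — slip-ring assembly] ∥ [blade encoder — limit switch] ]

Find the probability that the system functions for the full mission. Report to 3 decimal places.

Series (pitch drive inverter and slip-ring assembly): 0.80120 × 0.93480 = 0.74896
Series (blade encoder and limit switch): 0.77870 × 0.72920 = 0.56783
Parallel ([0.74896] and [0.56783]): 1 − (1 − 0.74896)(1 − 0.56783) = 0.892

0.892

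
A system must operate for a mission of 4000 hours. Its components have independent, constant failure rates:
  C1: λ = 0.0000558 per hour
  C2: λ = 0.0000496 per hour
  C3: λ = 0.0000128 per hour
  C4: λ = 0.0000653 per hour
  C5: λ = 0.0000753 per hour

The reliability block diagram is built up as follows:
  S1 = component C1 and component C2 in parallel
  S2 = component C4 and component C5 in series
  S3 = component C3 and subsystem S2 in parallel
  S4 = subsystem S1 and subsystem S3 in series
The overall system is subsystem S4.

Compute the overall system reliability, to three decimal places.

0.943

R(C1) = exp(−0.0000558 × 4000) = 0.79995
R(C2) = exp(−0.0000496 × 4000) = 0.82004
R(C3) = exp(−0.0000128 × 4000) = 0.95009
R(C4) = exp(−0.0000653 × 4000) = 0.77013
R(C5) = exp(−0.0000753 × 4000) = 0.73993
Parallel (C1 and C2): 1 − (1 − 0.79995)(1 − 0.82004) = 0.96400
Series (C4 and C5): 0.77013 × 0.73993 = 0.56984
Parallel (C3 and [0.56984]): 1 − (1 − 0.95009)(1 − 0.56984) = 0.97853
Series ([0.96400] and [0.97853]): 0.96400 × 0.97853 = 0.943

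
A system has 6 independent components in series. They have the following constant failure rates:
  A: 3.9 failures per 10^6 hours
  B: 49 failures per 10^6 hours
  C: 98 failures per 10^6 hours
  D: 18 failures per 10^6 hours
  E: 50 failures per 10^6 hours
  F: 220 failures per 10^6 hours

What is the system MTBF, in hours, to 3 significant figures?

2280

Series of exponential components: λ_sys = Σ λ_i
λ_sys = 0.0000039 + 0.000049 + 0.000098 + 0.000018 + 0.000050 + 0.00022 = 4.3890e-04 /h
MTBF = 1 / λ_sys = 2280 h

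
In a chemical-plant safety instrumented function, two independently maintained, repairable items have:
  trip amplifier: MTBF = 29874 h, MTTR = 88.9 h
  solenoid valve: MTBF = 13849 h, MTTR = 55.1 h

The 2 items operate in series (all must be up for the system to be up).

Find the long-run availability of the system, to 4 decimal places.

0.9931

A(trip amplifier) = MTBF/(MTBF+MTTR) = 29874/(29874+88.9) = 0.997033
A(solenoid valve) = MTBF/(MTBF+MTTR) = 13849/(13849+55.1) = 0.996037
Series availability: 0.997033 × 0.996037 = 0.9931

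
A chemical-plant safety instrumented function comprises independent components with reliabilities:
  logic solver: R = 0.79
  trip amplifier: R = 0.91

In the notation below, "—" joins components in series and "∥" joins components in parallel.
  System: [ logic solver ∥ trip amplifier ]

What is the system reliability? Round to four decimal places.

Parallel (logic solver and trip amplifier): 1 − (1 − 0.790000)(1 − 0.910000) = 0.9811

0.9811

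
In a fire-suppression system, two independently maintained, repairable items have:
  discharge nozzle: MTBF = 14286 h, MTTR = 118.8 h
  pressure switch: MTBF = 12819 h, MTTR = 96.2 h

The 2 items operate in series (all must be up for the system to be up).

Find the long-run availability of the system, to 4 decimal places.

0.9844

A(discharge nozzle) = MTBF/(MTBF+MTTR) = 14286/(14286+118.8) = 0.991753
A(pressure switch) = MTBF/(MTBF+MTTR) = 12819/(12819+96.2) = 0.992551
Series availability: 0.991753 × 0.992551 = 0.9844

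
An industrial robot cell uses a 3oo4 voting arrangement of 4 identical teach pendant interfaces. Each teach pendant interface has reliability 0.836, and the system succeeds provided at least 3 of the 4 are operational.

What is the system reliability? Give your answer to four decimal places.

R = Σ_{i=3}^{4} C(4,i) p^i (1−p)^{4−i} with p = 0.836
C(4,3)·0.836^3·0.164^1 = 0.383286
C(4,4)·0.836^4·0.164^0 = 0.488456
Sum = 0.8717

0.8717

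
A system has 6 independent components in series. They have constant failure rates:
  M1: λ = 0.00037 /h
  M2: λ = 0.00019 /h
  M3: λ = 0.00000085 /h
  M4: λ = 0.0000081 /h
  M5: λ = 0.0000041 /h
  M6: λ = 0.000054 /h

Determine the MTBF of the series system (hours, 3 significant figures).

Series of exponential components: λ_sys = Σ λ_i
λ_sys = 0.00037 + 0.00019 + 0.00000085 + 0.0000081 + 0.0000041 + 0.000054 = 6.2705e-04 /h
MTBF = 1 / λ_sys = 1590 h

1590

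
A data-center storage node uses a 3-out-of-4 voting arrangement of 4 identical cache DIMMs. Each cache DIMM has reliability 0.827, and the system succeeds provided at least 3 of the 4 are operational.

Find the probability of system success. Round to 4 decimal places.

R = Σ_{i=3}^{4} C(4,i) p^i (1−p)^{4−i} with p = 0.827
C(4,3)·0.827^3·0.173^1 = 0.391402
C(4,4)·0.827^4·0.173^0 = 0.467759
Sum = 0.8592

0.8592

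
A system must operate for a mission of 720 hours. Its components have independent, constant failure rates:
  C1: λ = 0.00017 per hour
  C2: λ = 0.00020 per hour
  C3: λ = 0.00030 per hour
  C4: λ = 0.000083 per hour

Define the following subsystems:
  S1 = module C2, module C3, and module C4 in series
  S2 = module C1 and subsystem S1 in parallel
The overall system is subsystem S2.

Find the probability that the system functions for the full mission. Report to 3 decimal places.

R(C1) = exp(−0.00017 × 720) = 0.88479
R(C2) = exp(−0.00020 × 720) = 0.86589
R(C3) = exp(−0.00030 × 720) = 0.80574
R(C4) = exp(−0.000083 × 720) = 0.94199
Series (C2, C3, and C4): 0.86589 × 0.80574 × 0.94199 = 0.65721
Parallel (C1 and [0.65721]): 1 − (1 − 0.88479)(1 − 0.65721) = 0.961

0.961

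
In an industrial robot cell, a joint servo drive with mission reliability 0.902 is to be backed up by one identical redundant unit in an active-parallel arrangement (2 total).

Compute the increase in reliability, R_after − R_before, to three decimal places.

0.088

R_before = 0.902
R_after = 1 − (1 − 0.902)^2 = 0.990
ΔR = 0.990 − 0.902 = 0.088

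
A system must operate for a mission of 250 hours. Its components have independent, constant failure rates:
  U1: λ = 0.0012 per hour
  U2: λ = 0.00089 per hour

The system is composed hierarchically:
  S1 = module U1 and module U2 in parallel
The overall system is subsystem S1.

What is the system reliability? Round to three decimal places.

0.948

R(U1) = exp(−0.0012 × 250) = 0.74082
R(U2) = exp(−0.00089 × 250) = 0.80052
Parallel (U1 and U2): 1 − (1 − 0.74082)(1 − 0.80052) = 0.948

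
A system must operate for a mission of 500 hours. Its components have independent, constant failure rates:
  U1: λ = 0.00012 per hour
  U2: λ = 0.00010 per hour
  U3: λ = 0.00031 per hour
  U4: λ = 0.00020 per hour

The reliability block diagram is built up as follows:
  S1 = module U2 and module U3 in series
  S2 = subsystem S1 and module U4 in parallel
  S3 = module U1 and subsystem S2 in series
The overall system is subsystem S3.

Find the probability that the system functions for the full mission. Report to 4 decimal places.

R(U1) = exp(−0.00012 × 500) = 0.941765
R(U2) = exp(−0.00010 × 500) = 0.951229
R(U3) = exp(−0.00031 × 500) = 0.856415
R(U4) = exp(−0.00020 × 500) = 0.904837
Series (U2 and U3): 0.951229 × 0.856415 = 0.814647
Parallel ([0.814647] and U4): 1 − (1 − 0.814647)(1 − 0.904837) = 0.982361
Series (U1 and [0.982361]): 0.941765 × 0.982361 = 0.9252

0.9252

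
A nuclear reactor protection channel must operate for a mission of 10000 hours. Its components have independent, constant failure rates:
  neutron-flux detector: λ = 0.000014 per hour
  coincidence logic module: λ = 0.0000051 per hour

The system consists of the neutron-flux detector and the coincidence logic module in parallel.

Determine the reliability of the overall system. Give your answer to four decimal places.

0.9935

R(neutron-flux detector) = exp(−0.000014 × 10000) = 0.869358
R(coincidence logic module) = exp(−0.0000051 × 10000) = 0.950279
Parallel (neutron-flux detector and coincidence logic module): 1 − (1 − 0.869358)(1 − 0.950279) = 0.9935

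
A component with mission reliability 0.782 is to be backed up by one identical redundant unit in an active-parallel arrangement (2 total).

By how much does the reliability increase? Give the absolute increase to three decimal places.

R_before = 0.782
R_after = 1 − (1 − 0.782)^2 = 0.952
ΔR = 0.952 − 0.782 = 0.170

0.170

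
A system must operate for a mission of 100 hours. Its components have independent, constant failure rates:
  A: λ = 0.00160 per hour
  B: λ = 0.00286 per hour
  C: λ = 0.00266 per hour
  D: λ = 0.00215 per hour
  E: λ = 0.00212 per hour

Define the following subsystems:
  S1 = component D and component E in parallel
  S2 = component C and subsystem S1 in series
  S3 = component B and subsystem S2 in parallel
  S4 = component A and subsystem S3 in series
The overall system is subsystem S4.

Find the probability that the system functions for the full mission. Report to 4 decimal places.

0.7966

R(A) = exp(−0.00160 × 100) = 0.852144
R(B) = exp(−0.00286 × 100) = 0.751263
R(C) = exp(−0.00266 × 100) = 0.766439
R(D) = exp(−0.00215 × 100) = 0.806541
R(E) = exp(−0.00212 × 100) = 0.808965
Parallel (D and E): 1 − (1 − 0.806541)(1 − 0.808965) = 0.963043
Series (C and [0.963043]): 0.766439 × 0.963043 = 0.738114
Parallel (B and [0.738114]): 1 − (1 − 0.751263)(1 − 0.738114) = 0.934859
Series (A and [0.934859]): 0.852144 × 0.934859 = 0.7966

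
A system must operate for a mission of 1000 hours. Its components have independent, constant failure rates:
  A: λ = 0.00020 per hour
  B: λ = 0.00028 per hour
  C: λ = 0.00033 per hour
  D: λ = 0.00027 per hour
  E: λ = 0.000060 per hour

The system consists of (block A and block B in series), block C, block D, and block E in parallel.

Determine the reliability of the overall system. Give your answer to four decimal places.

0.9985

R(A) = exp(−0.00020 × 1000) = 0.818731
R(B) = exp(−0.00028 × 1000) = 0.755784
R(C) = exp(−0.00033 × 1000) = 0.718924
R(D) = exp(−0.00027 × 1000) = 0.763379
R(E) = exp(−0.000060 × 1000) = 0.941765
Series (A and B): 0.818731 × 0.755784 = 0.618784
Parallel ([0.618784], C, D, and E): 1 − (1 − 0.618784)(1 − 0.718924)(1 − 0.763379)(1 − 0.941765) = 0.9985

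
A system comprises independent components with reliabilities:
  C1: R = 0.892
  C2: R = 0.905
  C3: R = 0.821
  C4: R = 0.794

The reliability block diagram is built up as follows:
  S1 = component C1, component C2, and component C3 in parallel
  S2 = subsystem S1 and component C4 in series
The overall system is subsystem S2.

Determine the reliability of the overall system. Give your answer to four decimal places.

Parallel (C1, C2, and C3): 1 − (1 − 0.892000)(1 − 0.905000)(1 − 0.821000) = 0.998163
Series ([0.998163] and C4): 0.998163 × 0.794000 = 0.7925

0.7925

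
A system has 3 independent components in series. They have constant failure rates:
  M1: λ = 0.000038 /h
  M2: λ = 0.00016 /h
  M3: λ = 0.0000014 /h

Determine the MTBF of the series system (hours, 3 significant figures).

Series of exponential components: λ_sys = Σ λ_i
λ_sys = 0.000038 + 0.00016 + 0.0000014 = 1.9940e-04 /h
MTBF = 1 / λ_sys = 5020 h

5020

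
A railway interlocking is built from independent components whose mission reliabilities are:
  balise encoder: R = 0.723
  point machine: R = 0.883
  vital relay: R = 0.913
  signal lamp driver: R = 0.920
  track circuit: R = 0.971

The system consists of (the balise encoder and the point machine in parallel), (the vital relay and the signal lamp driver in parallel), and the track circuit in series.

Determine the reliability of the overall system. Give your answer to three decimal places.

0.933

Parallel (balise encoder and point machine): 1 − (1 − 0.72300)(1 − 0.88300) = 0.96759
Parallel (vital relay and signal lamp driver): 1 − (1 − 0.91300)(1 − 0.92000) = 0.99304
Series ([0.96759], [0.99304], and track circuit): 0.96759 × 0.99304 × 0.97100 = 0.933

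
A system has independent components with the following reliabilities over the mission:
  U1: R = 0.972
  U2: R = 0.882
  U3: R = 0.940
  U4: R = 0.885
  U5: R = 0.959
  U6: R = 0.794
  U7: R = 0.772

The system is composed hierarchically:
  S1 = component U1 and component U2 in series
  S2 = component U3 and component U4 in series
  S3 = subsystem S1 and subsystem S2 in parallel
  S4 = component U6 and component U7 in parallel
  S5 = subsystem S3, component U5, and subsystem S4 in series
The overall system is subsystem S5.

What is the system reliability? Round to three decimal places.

Series (U1 and U2): 0.97200 × 0.88200 = 0.85730
Series (U3 and U4): 0.94000 × 0.88500 = 0.83190
Parallel ([0.85730] and [0.83190]): 1 − (1 − 0.85730)(1 − 0.83190) = 0.97601
Parallel (U6 and U7): 1 − (1 − 0.79400)(1 − 0.77200) = 0.95303
Series ([0.97601], U5, and [0.95303]): 0.97601 × 0.95900 × 0.95303 = 0.892

0.892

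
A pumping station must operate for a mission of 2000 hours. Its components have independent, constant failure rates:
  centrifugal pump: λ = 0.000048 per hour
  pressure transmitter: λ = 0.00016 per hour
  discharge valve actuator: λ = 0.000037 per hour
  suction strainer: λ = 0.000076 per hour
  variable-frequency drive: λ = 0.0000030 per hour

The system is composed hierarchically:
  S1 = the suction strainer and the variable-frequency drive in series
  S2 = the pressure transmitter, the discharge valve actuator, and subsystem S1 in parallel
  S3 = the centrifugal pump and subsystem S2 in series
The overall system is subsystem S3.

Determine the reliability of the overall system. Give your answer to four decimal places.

0.9059

R(centrifugal pump) = exp(−0.000048 × 2000) = 0.908464
R(pressure transmitter) = exp(−0.00016 × 2000) = 0.726149
R(discharge valve actuator) = exp(−0.000037 × 2000) = 0.928672
R(suction strainer) = exp(−0.000076 × 2000) = 0.858988
R(variable-frequency drive) = exp(−0.0000030 × 2000) = 0.994018
Series (suction strainer and variable-frequency drive): 0.858988 × 0.994018 = 0.853850
Parallel (pressure transmitter, discharge valve actuator, and [0.853850]): 1 − (1 − 0.726149)(1 − 0.928672)(1 − 0.853850) = 0.997145
Series (centrifugal pump and [0.997145]): 0.908464 × 0.997145 = 0.9059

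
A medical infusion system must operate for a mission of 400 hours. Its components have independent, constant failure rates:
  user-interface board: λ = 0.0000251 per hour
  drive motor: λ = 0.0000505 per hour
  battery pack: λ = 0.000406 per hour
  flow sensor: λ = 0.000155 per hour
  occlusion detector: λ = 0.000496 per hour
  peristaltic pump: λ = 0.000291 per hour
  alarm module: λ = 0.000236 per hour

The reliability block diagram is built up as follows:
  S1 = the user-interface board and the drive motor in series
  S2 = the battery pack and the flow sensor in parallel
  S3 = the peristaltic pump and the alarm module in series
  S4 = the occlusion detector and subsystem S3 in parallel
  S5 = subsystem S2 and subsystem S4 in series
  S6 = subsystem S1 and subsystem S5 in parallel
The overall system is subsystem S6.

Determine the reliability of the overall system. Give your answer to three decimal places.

0.999

R(user-interface board) = exp(−0.0000251 × 400) = 0.99001
R(drive motor) = exp(−0.0000505 × 400) = 0.98000
R(battery pack) = exp(−0.000406 × 400) = 0.85010
R(flow sensor) = exp(−0.000155 × 400) = 0.93988
R(occlusion detector) = exp(−0.000496 × 400) = 0.82004
R(peristaltic pump) = exp(−0.000291 × 400) = 0.89012
R(alarm module) = exp(−0.000236 × 400) = 0.90992
Series (user-interface board and drive motor): 0.99001 × 0.98000 = 0.97021
Parallel (battery pack and flow sensor): 1 − (1 − 0.85010)(1 − 0.93988) = 0.99099
Series (peristaltic pump and alarm module): 0.89012 × 0.90992 = 0.80994
Parallel (occlusion detector and [0.80994]): 1 − (1 − 0.82004)(1 − 0.80994) = 0.96580
Series ([0.99099] and [0.96580]): 0.99099 × 0.96580 = 0.95710
Parallel ([0.97021] and [0.95710]): 1 − (1 − 0.97021)(1 − 0.95710) = 0.999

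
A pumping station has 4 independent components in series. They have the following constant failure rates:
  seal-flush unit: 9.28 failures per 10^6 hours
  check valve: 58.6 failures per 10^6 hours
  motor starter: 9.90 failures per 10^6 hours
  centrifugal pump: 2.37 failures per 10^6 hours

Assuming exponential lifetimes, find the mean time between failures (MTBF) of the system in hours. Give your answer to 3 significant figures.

Series of exponential components: λ_sys = Σ λ_i
λ_sys = 0.00000928 + 0.0000586 + 0.00000990 + 0.00000237 = 8.0150e-05 /h
MTBF = 1 / λ_sys = 12500 h

12500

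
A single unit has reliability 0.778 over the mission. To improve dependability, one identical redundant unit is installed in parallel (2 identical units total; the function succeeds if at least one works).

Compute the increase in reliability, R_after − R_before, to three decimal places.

0.173

R_before = 0.778
R_after = 1 − (1 − 0.778)^2 = 0.951
ΔR = 0.951 − 0.778 = 0.173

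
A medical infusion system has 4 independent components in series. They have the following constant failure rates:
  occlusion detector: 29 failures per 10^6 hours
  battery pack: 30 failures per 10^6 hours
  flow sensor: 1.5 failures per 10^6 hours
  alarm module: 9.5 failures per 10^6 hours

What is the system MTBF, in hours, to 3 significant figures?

14300

Series of exponential components: λ_sys = Σ λ_i
λ_sys = 0.000029 + 0.000030 + 0.0000015 + 0.0000095 = 7.0000e-05 /h
MTBF = 1 / λ_sys = 14300 h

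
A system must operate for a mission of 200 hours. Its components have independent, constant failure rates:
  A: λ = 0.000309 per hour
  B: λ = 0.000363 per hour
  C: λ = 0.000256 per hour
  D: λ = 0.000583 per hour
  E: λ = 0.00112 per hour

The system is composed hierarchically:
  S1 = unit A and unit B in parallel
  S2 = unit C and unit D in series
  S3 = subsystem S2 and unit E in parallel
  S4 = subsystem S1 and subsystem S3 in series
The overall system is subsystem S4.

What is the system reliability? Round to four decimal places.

0.9649

R(A) = exp(−0.000309 × 200) = 0.940071
R(B) = exp(−0.000363 × 200) = 0.929973
R(C) = exp(−0.000256 × 200) = 0.950089
R(D) = exp(−0.000583 × 200) = 0.889941
R(E) = exp(−0.00112 × 200) = 0.799315
Parallel (A and B): 1 − (1 − 0.940071)(1 − 0.929973) = 0.995803
Series (C and D): 0.950089 × 0.889941 = 0.845523
Parallel ([0.845523] and E): 1 − (1 − 0.845523)(1 − 0.799315) = 0.968999
Series ([0.995803] and [0.968999]): 0.995803 × 0.968999 = 0.9649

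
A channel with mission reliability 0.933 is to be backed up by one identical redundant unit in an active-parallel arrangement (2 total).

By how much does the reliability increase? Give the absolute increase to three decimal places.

0.063

R_before = 0.933
R_after = 1 − (1 − 0.933)^2 = 0.996
ΔR = 0.996 − 0.933 = 0.063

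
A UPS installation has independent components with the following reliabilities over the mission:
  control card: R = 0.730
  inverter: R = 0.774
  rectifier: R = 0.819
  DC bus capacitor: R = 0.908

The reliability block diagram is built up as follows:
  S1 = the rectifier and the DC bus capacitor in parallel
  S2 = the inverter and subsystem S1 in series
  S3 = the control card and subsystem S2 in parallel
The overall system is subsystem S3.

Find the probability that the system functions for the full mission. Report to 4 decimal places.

0.9355

Parallel (rectifier and DC bus capacitor): 1 − (1 − 0.819000)(1 − 0.908000) = 0.983348
Series (inverter and [0.983348]): 0.774000 × 0.983348 = 0.761111
Parallel (control card and [0.761111]): 1 − (1 − 0.730000)(1 − 0.761111) = 0.9355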